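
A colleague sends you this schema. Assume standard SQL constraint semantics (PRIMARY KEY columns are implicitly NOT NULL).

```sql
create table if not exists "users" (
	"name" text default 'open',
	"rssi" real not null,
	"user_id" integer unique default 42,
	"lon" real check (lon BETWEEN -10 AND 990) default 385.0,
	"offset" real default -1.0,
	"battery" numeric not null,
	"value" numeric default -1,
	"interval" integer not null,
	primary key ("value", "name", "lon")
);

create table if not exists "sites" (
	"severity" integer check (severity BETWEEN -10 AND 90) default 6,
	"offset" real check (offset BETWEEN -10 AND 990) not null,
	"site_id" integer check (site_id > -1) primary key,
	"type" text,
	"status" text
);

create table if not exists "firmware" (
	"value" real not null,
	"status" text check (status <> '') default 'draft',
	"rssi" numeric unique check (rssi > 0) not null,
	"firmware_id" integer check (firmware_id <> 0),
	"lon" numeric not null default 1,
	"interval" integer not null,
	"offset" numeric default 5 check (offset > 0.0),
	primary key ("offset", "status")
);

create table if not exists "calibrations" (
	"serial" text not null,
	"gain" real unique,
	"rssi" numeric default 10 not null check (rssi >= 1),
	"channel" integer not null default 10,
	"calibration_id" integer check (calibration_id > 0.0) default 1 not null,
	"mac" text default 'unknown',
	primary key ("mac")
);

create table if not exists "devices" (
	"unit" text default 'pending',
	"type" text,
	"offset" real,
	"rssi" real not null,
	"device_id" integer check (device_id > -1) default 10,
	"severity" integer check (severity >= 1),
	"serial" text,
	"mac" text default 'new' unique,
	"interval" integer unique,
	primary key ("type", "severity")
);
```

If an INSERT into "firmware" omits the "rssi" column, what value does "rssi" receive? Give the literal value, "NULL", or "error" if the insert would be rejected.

rssi has no DEFAULT clause.
Omitting it would insert NULL, but it is declared NOT NULL, so the INSERT fails.

error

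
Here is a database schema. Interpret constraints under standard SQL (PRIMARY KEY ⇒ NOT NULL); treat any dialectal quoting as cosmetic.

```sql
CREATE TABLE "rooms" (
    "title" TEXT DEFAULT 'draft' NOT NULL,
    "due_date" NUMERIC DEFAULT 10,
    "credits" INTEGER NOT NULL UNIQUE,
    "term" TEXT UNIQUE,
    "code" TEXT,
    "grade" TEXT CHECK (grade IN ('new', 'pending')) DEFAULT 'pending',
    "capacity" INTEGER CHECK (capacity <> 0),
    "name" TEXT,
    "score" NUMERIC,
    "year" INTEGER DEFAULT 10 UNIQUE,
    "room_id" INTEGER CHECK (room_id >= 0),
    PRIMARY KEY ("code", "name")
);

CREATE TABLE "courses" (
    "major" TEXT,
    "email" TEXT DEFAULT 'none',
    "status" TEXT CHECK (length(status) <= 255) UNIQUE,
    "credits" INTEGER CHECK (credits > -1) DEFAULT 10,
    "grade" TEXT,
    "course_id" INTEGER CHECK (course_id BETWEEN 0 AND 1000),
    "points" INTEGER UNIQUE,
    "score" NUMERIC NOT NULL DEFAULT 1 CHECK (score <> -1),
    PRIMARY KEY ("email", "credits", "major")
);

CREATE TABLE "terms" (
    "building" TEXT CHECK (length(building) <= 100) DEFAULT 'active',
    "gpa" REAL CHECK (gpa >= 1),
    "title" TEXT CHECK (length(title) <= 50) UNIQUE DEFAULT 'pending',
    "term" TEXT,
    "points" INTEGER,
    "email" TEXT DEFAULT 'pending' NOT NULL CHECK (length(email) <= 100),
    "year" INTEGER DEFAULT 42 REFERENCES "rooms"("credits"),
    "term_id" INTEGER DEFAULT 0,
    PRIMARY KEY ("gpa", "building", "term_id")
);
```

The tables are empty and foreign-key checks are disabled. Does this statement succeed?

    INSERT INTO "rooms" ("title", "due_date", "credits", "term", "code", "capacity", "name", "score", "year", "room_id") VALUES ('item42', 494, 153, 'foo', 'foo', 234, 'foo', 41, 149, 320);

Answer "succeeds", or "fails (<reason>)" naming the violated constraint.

NOT NULL columns: code is supplied; credits is supplied; name is supplied; title is supplied.
CHECK constraints: 234 satisfies (capacity <> 0); 320 satisfies (room_id >= 0).
No constraint is violated.

succeeds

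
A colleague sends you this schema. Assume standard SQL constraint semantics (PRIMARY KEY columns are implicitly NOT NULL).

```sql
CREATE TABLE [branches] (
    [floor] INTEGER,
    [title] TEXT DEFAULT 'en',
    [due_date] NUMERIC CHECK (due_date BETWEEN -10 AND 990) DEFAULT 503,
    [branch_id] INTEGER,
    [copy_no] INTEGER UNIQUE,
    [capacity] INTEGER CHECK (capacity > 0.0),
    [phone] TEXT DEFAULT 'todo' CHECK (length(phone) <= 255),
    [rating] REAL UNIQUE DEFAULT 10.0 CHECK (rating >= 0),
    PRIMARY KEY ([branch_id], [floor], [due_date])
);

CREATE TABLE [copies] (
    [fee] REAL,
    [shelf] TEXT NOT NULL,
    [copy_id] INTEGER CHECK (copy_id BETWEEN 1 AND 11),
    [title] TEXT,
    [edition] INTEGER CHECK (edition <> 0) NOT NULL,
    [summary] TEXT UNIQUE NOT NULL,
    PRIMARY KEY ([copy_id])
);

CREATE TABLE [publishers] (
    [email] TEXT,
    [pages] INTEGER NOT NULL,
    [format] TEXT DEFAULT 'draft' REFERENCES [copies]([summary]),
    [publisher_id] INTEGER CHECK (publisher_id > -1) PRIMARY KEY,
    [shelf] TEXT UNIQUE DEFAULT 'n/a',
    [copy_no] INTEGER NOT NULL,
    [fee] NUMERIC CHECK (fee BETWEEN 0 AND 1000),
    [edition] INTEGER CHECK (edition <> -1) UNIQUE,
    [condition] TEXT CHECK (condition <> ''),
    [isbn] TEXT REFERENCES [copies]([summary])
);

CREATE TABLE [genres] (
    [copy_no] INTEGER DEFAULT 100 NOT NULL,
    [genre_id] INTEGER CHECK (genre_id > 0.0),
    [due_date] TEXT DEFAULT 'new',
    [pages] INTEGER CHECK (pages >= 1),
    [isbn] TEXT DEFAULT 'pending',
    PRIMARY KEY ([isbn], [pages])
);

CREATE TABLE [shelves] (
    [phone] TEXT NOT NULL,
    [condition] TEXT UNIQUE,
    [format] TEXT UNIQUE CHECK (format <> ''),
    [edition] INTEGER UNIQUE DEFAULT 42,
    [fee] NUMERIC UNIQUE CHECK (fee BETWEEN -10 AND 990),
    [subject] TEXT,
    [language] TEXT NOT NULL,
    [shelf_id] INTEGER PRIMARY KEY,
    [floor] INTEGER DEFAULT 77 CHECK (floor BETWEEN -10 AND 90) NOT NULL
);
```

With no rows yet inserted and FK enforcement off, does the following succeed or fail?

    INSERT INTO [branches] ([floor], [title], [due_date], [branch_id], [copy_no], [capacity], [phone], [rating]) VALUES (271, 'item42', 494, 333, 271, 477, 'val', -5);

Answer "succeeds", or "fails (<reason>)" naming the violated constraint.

fails (CHECK on rating)

The value -5 for rating violates CHECK (rating >= 0).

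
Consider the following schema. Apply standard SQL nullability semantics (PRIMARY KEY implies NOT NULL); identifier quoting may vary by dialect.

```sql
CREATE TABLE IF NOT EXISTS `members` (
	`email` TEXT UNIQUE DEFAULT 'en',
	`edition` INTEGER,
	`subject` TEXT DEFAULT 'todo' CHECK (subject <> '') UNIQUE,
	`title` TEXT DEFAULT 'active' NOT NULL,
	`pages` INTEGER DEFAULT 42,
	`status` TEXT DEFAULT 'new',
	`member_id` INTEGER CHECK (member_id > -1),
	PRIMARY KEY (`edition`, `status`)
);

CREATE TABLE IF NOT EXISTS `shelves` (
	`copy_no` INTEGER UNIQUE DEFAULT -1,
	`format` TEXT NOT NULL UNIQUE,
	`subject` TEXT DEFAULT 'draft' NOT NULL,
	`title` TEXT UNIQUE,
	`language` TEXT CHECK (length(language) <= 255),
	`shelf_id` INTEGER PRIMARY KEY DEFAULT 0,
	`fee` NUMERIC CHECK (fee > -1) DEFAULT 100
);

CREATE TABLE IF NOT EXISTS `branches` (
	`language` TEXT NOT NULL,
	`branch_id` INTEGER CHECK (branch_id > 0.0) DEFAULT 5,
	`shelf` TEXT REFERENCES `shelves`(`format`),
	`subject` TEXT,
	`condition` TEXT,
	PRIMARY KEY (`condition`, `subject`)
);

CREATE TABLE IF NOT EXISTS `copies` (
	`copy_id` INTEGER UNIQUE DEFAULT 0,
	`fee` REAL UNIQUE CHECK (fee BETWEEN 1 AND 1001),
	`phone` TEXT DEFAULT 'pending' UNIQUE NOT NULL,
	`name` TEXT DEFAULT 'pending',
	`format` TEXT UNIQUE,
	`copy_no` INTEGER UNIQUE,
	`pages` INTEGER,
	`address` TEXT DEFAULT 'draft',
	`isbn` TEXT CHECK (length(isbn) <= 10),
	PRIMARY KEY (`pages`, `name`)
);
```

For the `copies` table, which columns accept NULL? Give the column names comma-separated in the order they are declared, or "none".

copy_id, fee, format, copy_no, address, isbn

- copy_id: UNIQUE does not imply NOT NULL → nullable.
- fee: CHECK does not forbid NULL (a CHECK constraint passes when its expression is NULL) → nullable.
- phone: declared NOT NULL → not nullable.
- name: part of the PRIMARY KEY, which implies NOT NULL → not nullable.
- format: UNIQUE does not imply NOT NULL → nullable.
- copy_no: UNIQUE does not imply NOT NULL → nullable.
- pages: part of the PRIMARY KEY, which implies NOT NULL → not nullable.
- address: DEFAULT only fills an omitted column; an explicit NULL is still allowed → nullable.
- isbn: CHECK does not forbid NULL (a CHECK constraint passes when its expression is NULL) → nullable.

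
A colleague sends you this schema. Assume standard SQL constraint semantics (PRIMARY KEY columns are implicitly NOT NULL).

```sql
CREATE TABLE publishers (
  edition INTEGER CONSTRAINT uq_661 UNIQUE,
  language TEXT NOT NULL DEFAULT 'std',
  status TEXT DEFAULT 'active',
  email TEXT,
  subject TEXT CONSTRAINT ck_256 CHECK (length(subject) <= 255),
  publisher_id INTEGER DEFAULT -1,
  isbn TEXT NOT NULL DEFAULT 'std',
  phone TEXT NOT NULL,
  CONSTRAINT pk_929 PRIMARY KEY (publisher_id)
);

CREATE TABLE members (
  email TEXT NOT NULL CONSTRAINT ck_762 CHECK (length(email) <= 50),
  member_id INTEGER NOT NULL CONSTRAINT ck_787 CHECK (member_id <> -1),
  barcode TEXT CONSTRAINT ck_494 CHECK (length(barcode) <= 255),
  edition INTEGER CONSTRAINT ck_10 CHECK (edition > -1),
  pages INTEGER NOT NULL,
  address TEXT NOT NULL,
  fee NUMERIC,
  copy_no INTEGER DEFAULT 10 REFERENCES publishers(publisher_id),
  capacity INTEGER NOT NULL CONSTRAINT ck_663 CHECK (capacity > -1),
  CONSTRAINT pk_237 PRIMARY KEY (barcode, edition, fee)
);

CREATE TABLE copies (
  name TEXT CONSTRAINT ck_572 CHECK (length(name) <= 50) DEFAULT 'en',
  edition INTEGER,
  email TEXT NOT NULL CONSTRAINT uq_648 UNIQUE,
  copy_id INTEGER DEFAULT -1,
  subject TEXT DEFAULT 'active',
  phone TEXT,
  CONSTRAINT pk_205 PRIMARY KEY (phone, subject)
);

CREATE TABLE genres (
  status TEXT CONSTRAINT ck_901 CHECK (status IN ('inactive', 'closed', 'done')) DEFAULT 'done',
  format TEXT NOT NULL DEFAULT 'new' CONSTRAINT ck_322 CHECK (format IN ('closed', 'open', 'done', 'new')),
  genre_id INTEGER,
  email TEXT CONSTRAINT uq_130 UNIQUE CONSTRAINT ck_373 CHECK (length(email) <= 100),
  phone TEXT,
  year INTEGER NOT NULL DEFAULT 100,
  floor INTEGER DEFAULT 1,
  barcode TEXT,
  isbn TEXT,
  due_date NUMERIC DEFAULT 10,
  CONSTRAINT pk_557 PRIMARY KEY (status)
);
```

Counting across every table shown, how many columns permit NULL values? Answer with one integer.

publishers: 4 nullable (edition, status, email, subject — PK (publisher_id) and explicit NOT NULL columns excluded).
members: 1 nullable (copy_no — PK (barcode, edition, fee) and explicit NOT NULL columns excluded).
copies: 3 nullable (name, edition, copy_id — PK (phone, subject) and explicit NOT NULL columns excluded).
genres: 7 nullable (genre_id, email, phone, floor, barcode, isbn, due_date — PK (status) and explicit NOT NULL columns excluded).
Total: 4 + 1 + 3 + 7 = 15.

15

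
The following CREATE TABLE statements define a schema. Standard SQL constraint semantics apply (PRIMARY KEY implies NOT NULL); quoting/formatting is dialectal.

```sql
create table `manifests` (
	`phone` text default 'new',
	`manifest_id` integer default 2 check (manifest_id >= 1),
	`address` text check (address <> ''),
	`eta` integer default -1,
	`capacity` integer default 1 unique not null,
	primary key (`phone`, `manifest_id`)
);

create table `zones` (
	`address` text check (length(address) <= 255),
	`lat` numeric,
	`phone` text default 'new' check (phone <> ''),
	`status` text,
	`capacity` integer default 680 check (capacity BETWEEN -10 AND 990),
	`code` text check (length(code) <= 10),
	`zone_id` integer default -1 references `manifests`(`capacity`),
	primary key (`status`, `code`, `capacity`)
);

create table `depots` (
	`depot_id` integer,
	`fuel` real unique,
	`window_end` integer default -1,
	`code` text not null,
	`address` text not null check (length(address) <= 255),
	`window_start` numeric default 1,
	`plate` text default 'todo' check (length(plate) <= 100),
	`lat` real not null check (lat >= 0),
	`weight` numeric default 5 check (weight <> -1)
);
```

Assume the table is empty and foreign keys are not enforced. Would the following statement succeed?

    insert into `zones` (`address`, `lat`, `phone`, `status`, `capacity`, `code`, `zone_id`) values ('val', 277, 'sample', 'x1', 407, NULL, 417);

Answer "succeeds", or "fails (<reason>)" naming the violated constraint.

code is explicitly set to NULL, but code is part of the PRIMARY KEY (implied NOT NULL).

fails (NOT NULL on code)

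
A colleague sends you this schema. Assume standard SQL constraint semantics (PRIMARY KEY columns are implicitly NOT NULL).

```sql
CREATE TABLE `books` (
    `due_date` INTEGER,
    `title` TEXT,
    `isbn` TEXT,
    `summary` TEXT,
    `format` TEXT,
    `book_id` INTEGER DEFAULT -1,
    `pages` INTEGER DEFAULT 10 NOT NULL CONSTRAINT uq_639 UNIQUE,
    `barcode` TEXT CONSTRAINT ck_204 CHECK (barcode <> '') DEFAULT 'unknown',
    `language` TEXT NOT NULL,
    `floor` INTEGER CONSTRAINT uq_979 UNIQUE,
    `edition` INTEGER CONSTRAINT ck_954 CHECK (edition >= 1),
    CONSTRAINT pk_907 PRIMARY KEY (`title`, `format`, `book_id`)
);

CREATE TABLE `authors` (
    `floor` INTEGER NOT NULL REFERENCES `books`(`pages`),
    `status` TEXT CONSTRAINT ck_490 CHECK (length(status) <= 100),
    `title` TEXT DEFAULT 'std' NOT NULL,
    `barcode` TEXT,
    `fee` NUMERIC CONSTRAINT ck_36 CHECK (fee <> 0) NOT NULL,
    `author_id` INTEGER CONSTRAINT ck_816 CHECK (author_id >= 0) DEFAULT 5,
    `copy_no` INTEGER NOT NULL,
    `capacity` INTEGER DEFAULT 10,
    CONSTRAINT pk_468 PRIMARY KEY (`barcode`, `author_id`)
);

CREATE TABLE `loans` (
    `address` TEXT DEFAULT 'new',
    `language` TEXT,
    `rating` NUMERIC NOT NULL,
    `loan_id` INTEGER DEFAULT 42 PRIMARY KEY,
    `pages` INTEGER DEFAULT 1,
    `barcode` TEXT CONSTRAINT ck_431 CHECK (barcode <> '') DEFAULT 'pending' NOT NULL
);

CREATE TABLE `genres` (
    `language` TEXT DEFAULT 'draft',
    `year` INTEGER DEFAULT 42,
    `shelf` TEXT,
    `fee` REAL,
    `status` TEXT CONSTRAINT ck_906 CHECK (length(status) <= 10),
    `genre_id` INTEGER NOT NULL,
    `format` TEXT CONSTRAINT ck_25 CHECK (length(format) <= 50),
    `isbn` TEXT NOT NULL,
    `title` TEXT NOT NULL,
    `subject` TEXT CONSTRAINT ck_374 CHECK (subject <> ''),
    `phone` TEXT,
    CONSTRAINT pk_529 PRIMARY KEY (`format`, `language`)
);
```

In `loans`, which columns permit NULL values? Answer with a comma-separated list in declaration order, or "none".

- address: DEFAULT only fills an omitted column; an explicit NULL is still allowed → nullable.
- language: no NOT NULL constraint applies → nullable.
- rating: declared NOT NULL → not nullable.
- loan_id: part of the PRIMARY KEY, which implies NOT NULL → not nullable.
- pages: DEFAULT only fills an omitted column; an explicit NULL is still allowed → nullable.
- barcode: declared NOT NULL → not nullable.

address, language, pages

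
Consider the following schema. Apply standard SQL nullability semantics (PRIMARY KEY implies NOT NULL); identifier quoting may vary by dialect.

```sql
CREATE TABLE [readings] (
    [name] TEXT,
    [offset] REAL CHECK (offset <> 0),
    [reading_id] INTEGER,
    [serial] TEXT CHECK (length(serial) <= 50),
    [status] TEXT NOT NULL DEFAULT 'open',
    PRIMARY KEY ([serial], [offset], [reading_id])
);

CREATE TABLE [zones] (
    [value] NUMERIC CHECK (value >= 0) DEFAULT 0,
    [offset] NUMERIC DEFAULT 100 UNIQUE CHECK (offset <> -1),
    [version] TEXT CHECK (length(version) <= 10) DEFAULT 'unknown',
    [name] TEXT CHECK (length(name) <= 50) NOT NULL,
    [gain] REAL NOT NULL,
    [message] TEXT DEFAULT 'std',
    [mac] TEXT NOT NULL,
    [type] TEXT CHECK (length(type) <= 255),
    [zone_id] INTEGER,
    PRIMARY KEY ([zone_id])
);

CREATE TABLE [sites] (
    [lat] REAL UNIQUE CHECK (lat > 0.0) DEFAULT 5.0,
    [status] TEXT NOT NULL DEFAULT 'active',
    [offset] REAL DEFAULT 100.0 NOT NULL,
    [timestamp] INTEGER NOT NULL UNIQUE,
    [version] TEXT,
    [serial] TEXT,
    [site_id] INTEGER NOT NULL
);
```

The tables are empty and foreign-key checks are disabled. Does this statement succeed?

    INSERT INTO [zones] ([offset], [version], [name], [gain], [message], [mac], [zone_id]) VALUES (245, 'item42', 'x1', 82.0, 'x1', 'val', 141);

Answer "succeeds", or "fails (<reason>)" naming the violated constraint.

NOT NULL columns: gain is supplied; mac is supplied; name is supplied; zone_id is supplied.
CHECK constraints: 245 satisfies (offset <> -1); 'item42' satisfies (length(version) <= 10); 'x1' satisfies (length(name) <= 50).
No constraint is violated.

succeeds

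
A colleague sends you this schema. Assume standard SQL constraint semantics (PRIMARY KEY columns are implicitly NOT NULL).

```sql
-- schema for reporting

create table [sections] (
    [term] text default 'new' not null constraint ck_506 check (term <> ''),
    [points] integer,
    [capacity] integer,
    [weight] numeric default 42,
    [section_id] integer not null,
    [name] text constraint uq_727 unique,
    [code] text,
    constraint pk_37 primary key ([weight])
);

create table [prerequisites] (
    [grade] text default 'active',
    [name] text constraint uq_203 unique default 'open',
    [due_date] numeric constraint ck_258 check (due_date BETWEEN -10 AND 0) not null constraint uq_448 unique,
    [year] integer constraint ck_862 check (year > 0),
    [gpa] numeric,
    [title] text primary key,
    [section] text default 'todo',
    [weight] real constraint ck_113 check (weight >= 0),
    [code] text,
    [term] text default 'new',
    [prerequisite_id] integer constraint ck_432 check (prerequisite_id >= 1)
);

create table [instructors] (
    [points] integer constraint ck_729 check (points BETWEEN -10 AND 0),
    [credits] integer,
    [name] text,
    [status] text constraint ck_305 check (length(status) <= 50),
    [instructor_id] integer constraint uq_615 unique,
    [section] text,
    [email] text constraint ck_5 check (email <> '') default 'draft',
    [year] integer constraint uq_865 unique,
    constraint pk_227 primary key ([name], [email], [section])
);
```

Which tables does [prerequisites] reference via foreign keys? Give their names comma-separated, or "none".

none

No column in prerequisites has a REFERENCES clause.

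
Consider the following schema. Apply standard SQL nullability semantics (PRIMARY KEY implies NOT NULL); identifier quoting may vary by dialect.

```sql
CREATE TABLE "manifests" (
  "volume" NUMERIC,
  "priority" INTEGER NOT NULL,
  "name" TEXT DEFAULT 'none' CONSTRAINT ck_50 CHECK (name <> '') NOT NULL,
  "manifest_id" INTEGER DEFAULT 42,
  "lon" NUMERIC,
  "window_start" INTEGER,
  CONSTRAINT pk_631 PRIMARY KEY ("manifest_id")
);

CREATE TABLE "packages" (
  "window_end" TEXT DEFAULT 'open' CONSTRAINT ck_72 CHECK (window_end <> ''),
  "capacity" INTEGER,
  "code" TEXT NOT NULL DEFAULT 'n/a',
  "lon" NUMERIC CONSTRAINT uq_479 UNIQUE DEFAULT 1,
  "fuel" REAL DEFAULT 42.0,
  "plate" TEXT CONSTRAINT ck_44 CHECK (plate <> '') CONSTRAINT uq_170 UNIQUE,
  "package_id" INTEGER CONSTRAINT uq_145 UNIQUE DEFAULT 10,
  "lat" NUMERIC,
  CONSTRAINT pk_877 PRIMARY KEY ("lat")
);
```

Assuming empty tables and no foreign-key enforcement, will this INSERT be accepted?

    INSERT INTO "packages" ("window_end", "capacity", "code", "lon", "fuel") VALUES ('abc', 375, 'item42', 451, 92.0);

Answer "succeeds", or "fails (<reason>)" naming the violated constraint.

fails (NOT NULL on lat)

lat is omitted from the column list and has no DEFAULT, so it would receive NULL.
But lat is part of the PRIMARY KEY (implied NOT NULL).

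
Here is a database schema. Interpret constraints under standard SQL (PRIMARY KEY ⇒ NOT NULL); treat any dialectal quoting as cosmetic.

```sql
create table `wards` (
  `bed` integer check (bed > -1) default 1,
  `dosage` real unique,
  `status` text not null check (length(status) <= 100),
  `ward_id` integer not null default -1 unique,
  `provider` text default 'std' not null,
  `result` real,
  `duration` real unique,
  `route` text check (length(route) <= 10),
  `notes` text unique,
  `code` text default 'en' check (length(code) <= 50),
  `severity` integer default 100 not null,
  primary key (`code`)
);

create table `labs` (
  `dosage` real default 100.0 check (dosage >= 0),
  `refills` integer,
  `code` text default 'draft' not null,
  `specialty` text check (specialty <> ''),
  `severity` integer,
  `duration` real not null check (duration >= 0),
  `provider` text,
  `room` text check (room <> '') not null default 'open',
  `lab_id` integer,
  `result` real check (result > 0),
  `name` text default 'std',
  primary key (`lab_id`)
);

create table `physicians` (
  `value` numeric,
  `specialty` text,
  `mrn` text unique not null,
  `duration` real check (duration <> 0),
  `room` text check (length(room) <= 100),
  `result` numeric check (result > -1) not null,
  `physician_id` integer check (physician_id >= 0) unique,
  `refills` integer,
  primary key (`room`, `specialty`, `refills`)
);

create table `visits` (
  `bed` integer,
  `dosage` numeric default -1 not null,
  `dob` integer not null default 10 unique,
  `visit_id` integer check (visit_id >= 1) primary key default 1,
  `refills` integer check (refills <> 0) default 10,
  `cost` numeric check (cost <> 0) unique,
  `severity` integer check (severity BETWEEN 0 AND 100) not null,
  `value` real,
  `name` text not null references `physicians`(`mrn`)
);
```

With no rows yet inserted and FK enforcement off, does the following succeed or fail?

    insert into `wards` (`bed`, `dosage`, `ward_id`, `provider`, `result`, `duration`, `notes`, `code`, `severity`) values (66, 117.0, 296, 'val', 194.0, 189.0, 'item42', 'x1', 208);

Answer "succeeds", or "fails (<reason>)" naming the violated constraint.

status is omitted from the column list and has no DEFAULT, so it would receive NULL.
But status is declared NOT NULL.

fails (NOT NULL on status)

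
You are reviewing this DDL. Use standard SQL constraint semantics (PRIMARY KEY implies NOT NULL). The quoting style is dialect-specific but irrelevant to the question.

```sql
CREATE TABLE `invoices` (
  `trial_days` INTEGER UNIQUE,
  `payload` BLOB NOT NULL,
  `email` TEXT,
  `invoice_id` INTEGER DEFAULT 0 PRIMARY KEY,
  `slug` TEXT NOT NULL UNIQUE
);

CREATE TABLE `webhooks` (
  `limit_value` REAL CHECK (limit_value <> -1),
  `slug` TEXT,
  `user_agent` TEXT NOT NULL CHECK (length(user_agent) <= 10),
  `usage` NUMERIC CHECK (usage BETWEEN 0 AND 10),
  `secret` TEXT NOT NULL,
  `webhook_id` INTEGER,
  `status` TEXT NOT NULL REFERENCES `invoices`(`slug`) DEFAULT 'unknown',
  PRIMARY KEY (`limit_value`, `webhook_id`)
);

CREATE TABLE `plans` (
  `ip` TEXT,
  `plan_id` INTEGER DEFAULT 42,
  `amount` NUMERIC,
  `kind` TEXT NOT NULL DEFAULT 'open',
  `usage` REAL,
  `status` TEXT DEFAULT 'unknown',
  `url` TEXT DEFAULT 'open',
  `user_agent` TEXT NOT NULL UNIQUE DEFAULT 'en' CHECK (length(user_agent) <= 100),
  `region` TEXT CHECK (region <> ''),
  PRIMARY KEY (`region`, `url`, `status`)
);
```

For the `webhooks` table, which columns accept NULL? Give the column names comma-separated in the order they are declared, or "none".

slug, usage

- limit_value: part of the PRIMARY KEY, which implies NOT NULL → not nullable.
- slug: no NOT NULL constraint applies → nullable.
- user_agent: declared NOT NULL → not nullable.
- usage: CHECK does not forbid NULL (a CHECK constraint passes when its expression is NULL) → nullable.
- secret: declared NOT NULL → not nullable.
- webhook_id: part of the PRIMARY KEY, which implies NOT NULL → not nullable.
- status: declared NOT NULL → not nullable.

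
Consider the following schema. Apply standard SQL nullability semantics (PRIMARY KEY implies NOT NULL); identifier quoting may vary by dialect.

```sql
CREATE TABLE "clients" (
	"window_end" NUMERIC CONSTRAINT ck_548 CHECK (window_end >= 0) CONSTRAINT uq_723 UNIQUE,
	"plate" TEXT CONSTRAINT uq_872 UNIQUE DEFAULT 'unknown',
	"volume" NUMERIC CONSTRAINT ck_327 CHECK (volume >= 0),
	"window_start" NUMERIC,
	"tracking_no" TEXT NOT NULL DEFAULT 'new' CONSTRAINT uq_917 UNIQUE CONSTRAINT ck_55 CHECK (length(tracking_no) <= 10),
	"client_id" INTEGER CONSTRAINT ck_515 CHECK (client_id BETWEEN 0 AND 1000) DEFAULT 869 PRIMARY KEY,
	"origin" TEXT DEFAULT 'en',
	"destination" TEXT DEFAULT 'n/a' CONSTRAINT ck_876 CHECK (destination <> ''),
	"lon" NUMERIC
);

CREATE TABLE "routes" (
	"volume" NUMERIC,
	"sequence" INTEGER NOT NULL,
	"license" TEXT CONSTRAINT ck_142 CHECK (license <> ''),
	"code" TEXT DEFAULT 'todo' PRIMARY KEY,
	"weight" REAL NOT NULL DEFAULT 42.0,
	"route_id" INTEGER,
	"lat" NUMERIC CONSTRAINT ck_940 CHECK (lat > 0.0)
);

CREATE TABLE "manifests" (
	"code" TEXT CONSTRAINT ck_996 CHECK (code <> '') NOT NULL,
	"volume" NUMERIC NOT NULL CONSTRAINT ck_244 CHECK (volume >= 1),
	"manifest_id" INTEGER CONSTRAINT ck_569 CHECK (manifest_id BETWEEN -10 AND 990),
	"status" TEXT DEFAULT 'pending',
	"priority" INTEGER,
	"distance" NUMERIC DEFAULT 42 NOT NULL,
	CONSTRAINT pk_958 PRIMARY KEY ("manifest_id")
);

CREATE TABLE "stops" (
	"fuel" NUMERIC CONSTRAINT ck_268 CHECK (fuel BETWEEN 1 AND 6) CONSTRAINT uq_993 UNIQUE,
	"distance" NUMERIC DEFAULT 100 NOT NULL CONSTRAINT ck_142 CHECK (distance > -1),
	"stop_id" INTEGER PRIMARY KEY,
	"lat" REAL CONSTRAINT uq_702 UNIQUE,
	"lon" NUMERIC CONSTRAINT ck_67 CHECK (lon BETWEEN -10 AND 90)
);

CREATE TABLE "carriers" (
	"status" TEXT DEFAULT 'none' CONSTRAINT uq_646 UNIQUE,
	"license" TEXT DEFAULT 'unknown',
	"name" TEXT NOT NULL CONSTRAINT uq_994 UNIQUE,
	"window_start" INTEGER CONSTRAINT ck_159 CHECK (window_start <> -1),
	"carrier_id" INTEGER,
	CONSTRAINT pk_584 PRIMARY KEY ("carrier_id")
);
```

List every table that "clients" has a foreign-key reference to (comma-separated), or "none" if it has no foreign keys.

none

No column in clients has a REFERENCES clause.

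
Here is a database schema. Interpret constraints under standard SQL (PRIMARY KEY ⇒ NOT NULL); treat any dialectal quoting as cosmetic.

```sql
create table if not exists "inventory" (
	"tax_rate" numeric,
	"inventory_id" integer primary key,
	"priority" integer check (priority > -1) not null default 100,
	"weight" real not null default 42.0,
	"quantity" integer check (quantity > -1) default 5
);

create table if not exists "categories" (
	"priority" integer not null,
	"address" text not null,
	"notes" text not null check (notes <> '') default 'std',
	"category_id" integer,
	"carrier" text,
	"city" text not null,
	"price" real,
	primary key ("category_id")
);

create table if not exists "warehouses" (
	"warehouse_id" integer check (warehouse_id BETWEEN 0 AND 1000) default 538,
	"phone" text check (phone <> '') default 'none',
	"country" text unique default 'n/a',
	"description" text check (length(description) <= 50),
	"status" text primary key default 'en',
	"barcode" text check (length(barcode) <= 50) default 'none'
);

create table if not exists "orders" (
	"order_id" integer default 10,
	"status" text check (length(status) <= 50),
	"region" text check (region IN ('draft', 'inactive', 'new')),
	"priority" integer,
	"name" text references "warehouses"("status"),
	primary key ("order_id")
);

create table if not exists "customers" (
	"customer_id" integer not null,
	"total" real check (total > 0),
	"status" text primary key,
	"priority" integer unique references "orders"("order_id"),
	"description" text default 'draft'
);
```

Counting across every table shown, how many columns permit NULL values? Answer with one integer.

inventory: 2 nullable (tax_rate, quantity — PK (inventory_id) and explicit NOT NULL columns excluded).
categories: 2 nullable (carrier, price — PK (category_id) and explicit NOT NULL columns excluded).
warehouses: 5 nullable (warehouse_id, phone, country, description, barcode — PK (status) and explicit NOT NULL columns excluded).
orders: 4 nullable (status, region, priority, name — PK (order_id) and explicit NOT NULL columns excluded).
customers: 3 nullable (total, priority, description — PK (status) and explicit NOT NULL columns excluded).
Total: 2 + 2 + 5 + 4 + 3 = 16.

16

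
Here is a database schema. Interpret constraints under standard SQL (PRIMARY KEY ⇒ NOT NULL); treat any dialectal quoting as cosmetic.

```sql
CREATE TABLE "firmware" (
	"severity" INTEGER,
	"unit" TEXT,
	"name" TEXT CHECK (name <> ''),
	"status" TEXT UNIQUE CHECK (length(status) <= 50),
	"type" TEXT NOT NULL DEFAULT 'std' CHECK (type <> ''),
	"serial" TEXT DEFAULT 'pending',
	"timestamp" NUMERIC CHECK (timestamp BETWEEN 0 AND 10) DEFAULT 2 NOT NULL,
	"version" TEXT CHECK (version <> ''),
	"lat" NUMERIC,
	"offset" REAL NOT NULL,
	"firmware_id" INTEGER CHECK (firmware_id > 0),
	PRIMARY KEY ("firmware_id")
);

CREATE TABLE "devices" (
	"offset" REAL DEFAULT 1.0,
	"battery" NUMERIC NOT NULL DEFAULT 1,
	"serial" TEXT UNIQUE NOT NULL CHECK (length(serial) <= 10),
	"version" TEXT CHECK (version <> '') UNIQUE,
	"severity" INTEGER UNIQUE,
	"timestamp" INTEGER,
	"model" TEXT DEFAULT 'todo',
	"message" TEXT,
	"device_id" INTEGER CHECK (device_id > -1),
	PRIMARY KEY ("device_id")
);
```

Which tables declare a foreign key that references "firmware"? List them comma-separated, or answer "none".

No REFERENCES clause anywhere in the schema names firmware.

none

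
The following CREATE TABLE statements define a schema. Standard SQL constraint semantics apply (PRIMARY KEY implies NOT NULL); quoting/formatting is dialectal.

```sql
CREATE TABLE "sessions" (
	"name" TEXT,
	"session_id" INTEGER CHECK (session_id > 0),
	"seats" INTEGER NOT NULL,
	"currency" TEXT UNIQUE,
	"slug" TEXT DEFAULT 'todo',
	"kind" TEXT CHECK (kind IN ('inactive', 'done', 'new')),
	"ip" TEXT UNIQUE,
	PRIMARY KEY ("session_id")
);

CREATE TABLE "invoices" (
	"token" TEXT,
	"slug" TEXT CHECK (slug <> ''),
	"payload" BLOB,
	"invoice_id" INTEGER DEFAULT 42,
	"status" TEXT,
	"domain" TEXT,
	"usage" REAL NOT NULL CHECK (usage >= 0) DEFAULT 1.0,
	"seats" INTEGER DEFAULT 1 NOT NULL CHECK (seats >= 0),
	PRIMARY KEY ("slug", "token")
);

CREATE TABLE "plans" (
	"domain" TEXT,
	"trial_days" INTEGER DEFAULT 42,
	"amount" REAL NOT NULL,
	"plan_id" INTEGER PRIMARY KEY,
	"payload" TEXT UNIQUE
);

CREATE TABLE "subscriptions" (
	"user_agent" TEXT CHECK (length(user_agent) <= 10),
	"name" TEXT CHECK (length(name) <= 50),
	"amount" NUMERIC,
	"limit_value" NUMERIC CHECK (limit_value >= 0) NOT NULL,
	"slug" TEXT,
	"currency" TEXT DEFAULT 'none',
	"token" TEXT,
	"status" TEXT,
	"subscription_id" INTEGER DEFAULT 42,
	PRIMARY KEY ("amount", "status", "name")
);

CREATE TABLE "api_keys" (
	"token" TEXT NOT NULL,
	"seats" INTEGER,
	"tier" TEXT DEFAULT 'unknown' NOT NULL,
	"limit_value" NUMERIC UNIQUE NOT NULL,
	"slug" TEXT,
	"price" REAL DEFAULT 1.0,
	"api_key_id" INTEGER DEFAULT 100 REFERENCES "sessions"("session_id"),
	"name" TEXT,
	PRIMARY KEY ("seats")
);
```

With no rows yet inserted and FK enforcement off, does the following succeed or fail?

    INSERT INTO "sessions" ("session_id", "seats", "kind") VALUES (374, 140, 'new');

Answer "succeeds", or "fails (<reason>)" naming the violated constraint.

succeeds

NOT NULL columns: seats is supplied; session_id is supplied.
CHECK constraints: 374 satisfies (session_id > 0); 'new' satisfies (kind IN ('inactive', 'done', 'new')).
No constraint is violated.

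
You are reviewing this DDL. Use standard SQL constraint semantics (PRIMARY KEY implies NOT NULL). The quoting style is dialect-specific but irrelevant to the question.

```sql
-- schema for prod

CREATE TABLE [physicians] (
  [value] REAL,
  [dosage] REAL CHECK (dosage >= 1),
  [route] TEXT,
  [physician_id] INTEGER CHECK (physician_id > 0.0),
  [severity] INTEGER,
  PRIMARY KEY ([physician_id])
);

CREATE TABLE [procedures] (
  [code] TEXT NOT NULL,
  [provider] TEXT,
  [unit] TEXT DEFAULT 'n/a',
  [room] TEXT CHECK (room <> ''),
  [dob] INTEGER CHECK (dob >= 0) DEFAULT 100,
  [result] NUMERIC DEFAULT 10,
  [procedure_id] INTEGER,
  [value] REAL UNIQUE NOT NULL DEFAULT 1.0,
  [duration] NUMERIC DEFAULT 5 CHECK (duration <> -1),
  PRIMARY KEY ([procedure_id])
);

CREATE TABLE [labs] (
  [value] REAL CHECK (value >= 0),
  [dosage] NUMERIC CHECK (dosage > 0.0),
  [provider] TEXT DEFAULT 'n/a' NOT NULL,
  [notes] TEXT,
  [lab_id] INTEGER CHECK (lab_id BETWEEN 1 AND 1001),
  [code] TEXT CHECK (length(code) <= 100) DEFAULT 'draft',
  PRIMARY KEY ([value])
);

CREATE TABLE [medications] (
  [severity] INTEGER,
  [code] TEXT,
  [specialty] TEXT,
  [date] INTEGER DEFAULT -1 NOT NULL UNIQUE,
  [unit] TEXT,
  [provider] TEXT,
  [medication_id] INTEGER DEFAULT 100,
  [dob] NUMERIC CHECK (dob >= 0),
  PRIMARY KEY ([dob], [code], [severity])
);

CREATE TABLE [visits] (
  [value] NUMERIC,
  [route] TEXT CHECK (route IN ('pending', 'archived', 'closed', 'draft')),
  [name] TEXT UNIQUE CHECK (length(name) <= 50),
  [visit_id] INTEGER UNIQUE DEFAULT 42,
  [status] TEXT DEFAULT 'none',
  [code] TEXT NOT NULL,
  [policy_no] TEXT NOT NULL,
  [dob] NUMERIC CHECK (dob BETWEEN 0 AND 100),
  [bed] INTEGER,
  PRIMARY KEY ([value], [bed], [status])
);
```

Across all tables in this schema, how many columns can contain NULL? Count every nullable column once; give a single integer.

22

physicians: 4 nullable (value, dosage, route, severity — PK (physician_id) and explicit NOT NULL columns excluded).
procedures: 6 nullable (provider, unit, room, dob, result, duration — PK (procedure_id) and explicit NOT NULL columns excluded).
labs: 4 nullable (dosage, notes, lab_id, code — PK (value) and explicit NOT NULL columns excluded).
medications: 4 nullable (specialty, unit, provider, medication_id — PK (dob, code, severity) and explicit NOT NULL columns excluded).
visits: 4 nullable (route, name, visit_id, dob — PK (value, bed, status) and explicit NOT NULL columns excluded).
Total: 4 + 6 + 4 + 4 + 4 = 22.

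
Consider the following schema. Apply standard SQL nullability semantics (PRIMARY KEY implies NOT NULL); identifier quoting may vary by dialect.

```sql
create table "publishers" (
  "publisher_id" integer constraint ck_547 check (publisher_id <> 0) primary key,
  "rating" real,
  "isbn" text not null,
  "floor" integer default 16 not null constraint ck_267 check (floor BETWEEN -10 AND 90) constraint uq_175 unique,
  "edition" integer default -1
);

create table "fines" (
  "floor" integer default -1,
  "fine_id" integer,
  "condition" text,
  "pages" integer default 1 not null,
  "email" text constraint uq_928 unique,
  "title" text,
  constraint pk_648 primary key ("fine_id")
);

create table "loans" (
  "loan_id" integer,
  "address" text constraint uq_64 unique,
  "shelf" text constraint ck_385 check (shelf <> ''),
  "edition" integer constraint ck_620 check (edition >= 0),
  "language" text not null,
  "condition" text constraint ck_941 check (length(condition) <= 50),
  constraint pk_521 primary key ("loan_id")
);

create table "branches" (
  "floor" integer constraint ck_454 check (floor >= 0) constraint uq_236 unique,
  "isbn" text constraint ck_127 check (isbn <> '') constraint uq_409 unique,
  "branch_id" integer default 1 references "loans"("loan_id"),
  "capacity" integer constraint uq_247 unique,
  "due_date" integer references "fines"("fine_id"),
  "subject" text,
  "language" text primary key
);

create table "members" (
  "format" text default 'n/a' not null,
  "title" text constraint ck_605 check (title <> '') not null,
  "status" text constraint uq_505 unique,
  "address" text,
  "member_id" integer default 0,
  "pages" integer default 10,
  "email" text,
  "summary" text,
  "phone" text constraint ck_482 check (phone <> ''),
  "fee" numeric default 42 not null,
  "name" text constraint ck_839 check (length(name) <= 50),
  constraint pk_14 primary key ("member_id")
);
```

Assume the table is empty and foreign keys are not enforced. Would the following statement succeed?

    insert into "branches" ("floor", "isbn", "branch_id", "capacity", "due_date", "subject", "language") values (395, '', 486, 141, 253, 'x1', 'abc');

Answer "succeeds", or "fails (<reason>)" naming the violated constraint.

fails (CHECK on isbn)

The value '' for isbn violates CHECK (isbn <> '').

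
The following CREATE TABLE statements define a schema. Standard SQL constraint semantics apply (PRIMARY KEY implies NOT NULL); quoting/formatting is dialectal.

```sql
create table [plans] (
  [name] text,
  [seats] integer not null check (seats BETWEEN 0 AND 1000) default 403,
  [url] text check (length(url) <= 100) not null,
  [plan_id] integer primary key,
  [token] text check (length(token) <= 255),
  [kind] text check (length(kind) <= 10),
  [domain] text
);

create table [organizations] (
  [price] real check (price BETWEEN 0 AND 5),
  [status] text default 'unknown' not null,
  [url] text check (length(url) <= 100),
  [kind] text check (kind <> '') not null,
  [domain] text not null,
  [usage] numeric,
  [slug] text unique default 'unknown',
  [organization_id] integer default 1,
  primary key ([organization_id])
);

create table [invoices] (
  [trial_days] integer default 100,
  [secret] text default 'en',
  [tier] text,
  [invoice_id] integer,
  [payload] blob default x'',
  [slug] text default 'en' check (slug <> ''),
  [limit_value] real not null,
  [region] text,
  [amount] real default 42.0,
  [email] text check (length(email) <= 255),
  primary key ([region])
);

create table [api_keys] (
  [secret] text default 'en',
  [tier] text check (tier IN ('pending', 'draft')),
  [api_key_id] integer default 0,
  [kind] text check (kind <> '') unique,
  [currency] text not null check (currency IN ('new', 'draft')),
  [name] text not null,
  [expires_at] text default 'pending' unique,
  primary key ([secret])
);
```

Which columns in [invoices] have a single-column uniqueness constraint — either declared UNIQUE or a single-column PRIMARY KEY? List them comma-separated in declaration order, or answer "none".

region

- trial_days: no UNIQUE or single-column PK constraint.
- secret: no UNIQUE or single-column PK constraint.
- tier: no UNIQUE or single-column PK constraint.
- invoice_id: no UNIQUE or single-column PK constraint.
- payload: no UNIQUE or single-column PK constraint.
- slug: no UNIQUE or single-column PK constraint.
- limit_value: no UNIQUE or single-column PK constraint.
- region: single-column PRIMARY KEY → unique.
- amount: no UNIQUE or single-column PK constraint.
- email: no UNIQUE or single-column PK constraint.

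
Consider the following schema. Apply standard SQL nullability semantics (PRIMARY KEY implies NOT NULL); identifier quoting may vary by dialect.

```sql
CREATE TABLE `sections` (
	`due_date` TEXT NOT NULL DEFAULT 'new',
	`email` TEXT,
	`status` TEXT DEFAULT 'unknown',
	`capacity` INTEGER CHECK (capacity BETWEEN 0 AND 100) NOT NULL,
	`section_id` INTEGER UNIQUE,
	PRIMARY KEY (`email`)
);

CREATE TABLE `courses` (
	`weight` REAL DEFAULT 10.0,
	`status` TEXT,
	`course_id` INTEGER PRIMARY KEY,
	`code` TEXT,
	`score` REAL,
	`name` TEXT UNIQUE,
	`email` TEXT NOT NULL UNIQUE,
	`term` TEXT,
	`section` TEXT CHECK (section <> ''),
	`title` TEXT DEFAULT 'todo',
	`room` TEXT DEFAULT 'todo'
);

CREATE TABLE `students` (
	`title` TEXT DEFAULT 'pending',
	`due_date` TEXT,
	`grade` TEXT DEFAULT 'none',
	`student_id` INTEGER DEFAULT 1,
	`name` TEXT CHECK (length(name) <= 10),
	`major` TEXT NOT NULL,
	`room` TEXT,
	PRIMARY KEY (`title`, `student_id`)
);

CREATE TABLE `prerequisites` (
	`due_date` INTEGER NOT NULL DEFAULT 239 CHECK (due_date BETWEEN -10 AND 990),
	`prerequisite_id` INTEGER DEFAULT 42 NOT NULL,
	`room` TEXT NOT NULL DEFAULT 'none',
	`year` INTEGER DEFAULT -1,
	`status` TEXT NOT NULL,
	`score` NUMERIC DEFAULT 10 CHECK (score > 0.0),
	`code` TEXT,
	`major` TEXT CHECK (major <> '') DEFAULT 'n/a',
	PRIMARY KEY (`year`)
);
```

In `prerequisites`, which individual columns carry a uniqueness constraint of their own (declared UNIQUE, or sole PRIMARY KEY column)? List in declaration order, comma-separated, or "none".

year

- due_date: no UNIQUE or single-column PK constraint.
- prerequisite_id: no UNIQUE or single-column PK constraint.
- room: no UNIQUE or single-column PK constraint.
- year: single-column PRIMARY KEY → unique.
- status: no UNIQUE or single-column PK constraint.
- score: no UNIQUE or single-column PK constraint.
- code: no UNIQUE or single-column PK constraint.
- major: no UNIQUE or single-column PK constraint.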